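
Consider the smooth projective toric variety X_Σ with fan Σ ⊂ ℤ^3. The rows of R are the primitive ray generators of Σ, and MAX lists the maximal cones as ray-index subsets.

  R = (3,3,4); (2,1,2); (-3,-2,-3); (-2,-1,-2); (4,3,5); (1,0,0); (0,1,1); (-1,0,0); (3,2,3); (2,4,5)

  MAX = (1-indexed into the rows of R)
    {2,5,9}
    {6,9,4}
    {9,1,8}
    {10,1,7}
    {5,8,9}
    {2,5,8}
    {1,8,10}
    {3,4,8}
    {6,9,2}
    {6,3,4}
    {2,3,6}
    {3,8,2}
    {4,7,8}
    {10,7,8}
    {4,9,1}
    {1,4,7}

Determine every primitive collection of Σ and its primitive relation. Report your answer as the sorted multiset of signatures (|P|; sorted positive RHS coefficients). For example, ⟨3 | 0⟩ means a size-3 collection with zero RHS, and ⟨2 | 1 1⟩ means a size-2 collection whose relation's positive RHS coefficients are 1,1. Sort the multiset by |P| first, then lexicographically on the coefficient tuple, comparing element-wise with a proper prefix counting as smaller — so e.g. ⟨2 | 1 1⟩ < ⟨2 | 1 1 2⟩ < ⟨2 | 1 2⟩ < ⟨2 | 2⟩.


25 minimal non-faces of Δ(Σ) (on 10 rays):

  P = {2,4}:  v_{2} + v_{4} = 0  so sig = ⟨2 | 0⟩
  P = {3,9}:  v_{3} + v_{9} = 0  so sig = ⟨2 | 0⟩
  P = {6,8}:  v_{6} + v_{8} = 0  so sig = ⟨2 | 0⟩
  P = {1,3}:  v_{1} + v_{3} = v_{7}  so sig = ⟨2 | 1⟩
  P = {7,9}:  v_{7} + v_{9} = v_{1}  so sig = ⟨2 | 1⟩
  P = {2,7}:  v_{2} + v_{7} = v_{8} + v_{9}  so sig = ⟨2 | 1 1⟩
  P = {3,5}:  v_{3} + v_{5} = v_{2} + v_{8}  so sig = ⟨2 | 1 1⟩
  P = {3,7}:  v_{3} + v_{7} = v_{4} + v_{8}  so sig = ⟨2 | 1 1⟩
  P = {4,5}:  v_{4} + v_{5} = v_{8} + v_{9}  so sig = ⟨2 | 1 1⟩
  P = {5,6}:  v_{5} + v_{6} = v_{2} + v_{9}  so sig = ⟨2 | 1 1⟩
  P = {6,7}:  v_{6} + v_{7} = v_{4} + v_{9}  so sig = ⟨2 | 1 1⟩
  P = {6,10}:  v_{6} + v_{10} = v_{1} + v_{7}  so sig = ⟨2 | 1 1⟩
  P = {2,10}:  v_{2} + v_{10} = v_{1} + 2·v_{8} + v_{9}  so sig = ⟨2 | 1 1 2⟩
  P = {1,2}:  v_{1} + v_{2} = v_{8} + 2·v_{9}  so sig = ⟨2 | 1 2⟩
  P = {1,6}:  v_{1} + v_{6} = v_{4} + 2·v_{9}  so sig = ⟨2 | 1 2⟩
  P = {3,10}:  v_{3} + v_{10} = 2·v_{7} + v_{8}  so sig = ⟨2 | 1 2⟩
  P = {9,10}:  v_{9} + v_{10} = 2·v_{1} + v_{8}  so sig = ⟨2 | 1 2⟩
  P = {5,10}:  v_{5} + v_{10} = v_{1} + 3·v_{8} + 2·v_{9}  so sig = ⟨2 | 1 2 3⟩
  P = {5,7}:  v_{5} + v_{7} = 2·v_{8} + 2·v_{9}  so sig = ⟨2 | 2 2⟩
  P = {1,5}:  v_{1} + v_{5} = 2·v_{8} + 3·v_{9}  so sig = ⟨2 | 2 3⟩
  P = {4,10}:  v_{4} + v_{10} = 3·v_{7}  so sig = ⟨2 | 3⟩
  P = {1,7,8}:  v_{1} + v_{7} + v_{8} = v_{10}  so sig = ⟨3 | 1⟩
  P = {2,8,9}:  v_{2} + v_{8} + v_{9} = v_{5}  so sig = ⟨3 | 1⟩
  P = {4,8,9}:  v_{4} + v_{8} + v_{9} = v_{7}  so sig = ⟨3 | 1⟩
  P = {1,4,8}:  v_{1} + v_{4} + v_{8} = 2·v_{7}  so sig = ⟨3 | 2⟩

Hence PRS(X_Σ) =
{ ⟨2 | 0⟩ ×3,  ⟨2 | 1⟩ ×2,  ⟨2 | 1 1⟩ ×7,  ⟨2 | 1 1 2⟩,  ⟨2 | 1 2⟩ ×4,  ⟨2 | 1 2 3⟩,  ⟨2 | 2 2⟩,  ⟨2 | 2 3⟩,  ⟨2 | 3⟩,  ⟨3 | 1⟩ ×3,  ⟨3 | 2⟩ }


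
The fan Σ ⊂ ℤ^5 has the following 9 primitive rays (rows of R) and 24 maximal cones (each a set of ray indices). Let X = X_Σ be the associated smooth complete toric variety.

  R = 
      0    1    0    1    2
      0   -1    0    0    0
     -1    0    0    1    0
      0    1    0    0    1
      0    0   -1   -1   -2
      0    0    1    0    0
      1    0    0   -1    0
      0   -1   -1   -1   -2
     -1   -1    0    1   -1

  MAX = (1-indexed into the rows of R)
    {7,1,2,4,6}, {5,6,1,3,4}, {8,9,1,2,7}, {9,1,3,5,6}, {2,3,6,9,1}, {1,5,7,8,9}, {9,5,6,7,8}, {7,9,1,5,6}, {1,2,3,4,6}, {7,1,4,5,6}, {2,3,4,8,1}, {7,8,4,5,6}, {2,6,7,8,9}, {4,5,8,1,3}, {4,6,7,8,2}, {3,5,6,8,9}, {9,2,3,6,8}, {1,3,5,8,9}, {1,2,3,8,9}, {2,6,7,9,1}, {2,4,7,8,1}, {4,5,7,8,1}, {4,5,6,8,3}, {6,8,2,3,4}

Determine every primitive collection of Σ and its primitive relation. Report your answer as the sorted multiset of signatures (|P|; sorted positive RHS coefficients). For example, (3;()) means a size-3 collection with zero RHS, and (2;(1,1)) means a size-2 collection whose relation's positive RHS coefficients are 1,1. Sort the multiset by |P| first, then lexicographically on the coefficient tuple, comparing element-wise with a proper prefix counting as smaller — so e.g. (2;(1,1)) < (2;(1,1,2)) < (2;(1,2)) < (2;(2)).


Primitive collections (4):

  P={3,7}:  v_{3} + v_{7} = 0  →  sig = (2;())
  P={2,5}:  v_{2} + v_{5} = v_{8}  →  sig = (2;(1))
  P={4,9}:  v_{4} + v_{9} = v_{3}  →  sig = (2;(1))
  P={1,6,8}:  v_{1} + v_{6} + v_{8} = 0  →  sig = (3;())

Sorted signature multiset PRS(X):
{ (2;()),  (2;(1)) ×2,  (3;()) }


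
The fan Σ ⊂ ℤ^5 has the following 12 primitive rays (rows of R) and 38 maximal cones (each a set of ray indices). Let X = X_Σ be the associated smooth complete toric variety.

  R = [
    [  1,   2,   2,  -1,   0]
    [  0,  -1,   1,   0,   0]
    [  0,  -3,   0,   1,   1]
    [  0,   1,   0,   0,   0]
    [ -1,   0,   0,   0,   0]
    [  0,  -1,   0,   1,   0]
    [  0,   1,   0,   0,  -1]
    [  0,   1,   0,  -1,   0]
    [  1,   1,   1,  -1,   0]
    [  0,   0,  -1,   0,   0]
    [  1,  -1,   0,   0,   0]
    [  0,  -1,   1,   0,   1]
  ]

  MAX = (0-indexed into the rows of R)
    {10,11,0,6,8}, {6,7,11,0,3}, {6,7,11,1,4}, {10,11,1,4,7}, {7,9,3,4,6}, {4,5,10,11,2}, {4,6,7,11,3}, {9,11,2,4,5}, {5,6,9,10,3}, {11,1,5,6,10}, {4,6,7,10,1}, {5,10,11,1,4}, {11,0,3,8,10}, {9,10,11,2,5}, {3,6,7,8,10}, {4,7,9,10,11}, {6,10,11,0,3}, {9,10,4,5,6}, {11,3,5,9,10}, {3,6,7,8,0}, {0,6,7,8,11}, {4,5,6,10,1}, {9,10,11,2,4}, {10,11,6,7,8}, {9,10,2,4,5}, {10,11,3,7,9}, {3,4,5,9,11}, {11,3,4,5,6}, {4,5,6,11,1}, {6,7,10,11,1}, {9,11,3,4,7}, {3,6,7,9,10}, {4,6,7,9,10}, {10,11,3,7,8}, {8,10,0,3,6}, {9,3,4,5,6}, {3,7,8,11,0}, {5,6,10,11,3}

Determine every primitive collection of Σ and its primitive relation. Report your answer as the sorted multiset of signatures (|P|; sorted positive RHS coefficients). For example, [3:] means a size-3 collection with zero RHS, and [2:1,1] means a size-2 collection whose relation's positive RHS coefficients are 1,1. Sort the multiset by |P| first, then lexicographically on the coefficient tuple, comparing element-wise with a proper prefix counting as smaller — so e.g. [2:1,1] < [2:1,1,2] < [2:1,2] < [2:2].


|primitive collections| = 24. Relations:

  P={5,7}:  v_{5} + v_{7} = 0  →  sig = [2:]
  P={0,9}:  v_{0} + v_{9} = v_{3} + v_{8}  →  sig = [2:1,1]
  P={1,3}:  v_{1} + v_{3} = v_{6} + v_{11}  →  sig = [2:1,1]
  P={1,9}:  v_{1} + v_{9} = v_{4} + v_{10}  →  sig = [2:1,1]
  P={2,8}:  v_{2} + v_{8} = v_{10} + v_{11}  →  sig = [2:1,1]
  P={2,3}:  v_{2} + v_{3} = v_{5} + v_{9} + v_{11}  →  sig = [2:1,1,1]
  P={2,6}:  v_{2} + v_{6} = v_{4} + v_{5} + v_{10}  →  sig = [2:1,1,1]
  P={4,8}:  v_{4} + v_{8} = v_{6} + v_{7} + v_{11}  →  sig = [2:1,1,1]
  P={8,9}:  v_{8} + v_{9} = v_{3} + v_{7} + v_{10}  →  sig = [2:1,1,1]
  P={2,7}:  v_{2} + v_{7} = v_{4} + v_{9} + v_{10} + v_{11}  →  sig = [2:1,1,1,1]
  P={5,8}:  v_{5} + v_{8} = v_{3} + v_{6} + v_{10} + v_{11}  →  sig = [2:1,1,1,1]
  P={0,2}:  v_{0} + v_{2} = v_{3} + v_{6} + v_{10} + 2·v_{11}  →  sig = [2:1,1,1,2]
  P={0,4}:  v_{0} + v_{4} = v_{3} + 2·v_{6} + v_{7} + 2·v_{11}  →  sig = [2:1,1,2,2]
  P={1,2}:  v_{1} + v_{2} = 2·v_{4} + v_{5} + 2·v_{10} + v_{11}  →  sig = [2:1,1,2,2]
  P={1,8}:  v_{1} + v_{8} = 2·v_{6} + v_{7} + v_{10} + 2·v_{11}  →  sig = [2:1,1,2,2]
  P={0,1}:  v_{0} + v_{1} = 2·v_{6} + v_{8} + 2·v_{11}  →  sig = [2:1,2,2]
  P={0,5}:  v_{0} + v_{5} = 2·v_{3} + 2·v_{6} + v_{10} + 2·v_{11}  →  sig = [2:1,2,2,2]
  P={3,4,10}:  v_{3} + v_{4} + v_{10} = 0  →  sig = [3:]
  P={6,9,11}:  v_{6} + v_{9} + v_{11} = 0  →  sig = [3:]
  P={0,7,10}:  v_{0} + v_{7} + v_{10} = 2·v_{8}  →  sig = [3:2]
  P={3,6,8,11}:  v_{3} + v_{6} + v_{8} + v_{11} = v_{0}  →  sig = [4:1]
  P={4,6,10,11}:  v_{4} + v_{6} + v_{10} + v_{11} = v_{1}  →  sig = [4:1]
  P={3,6,7,10,11}:  v_{3} + v_{6} + v_{7} + v_{10} + v_{11} = v_{8}  →  sig = [5:1]
  P={4,5,9,10,11}:  v_{4} + v_{5} + v_{9} + v_{10} + v_{11} = v_{2}  →  sig = [5:1]

Signatures (|P|; sorted positive RHS coefficients), sorted:
{ [2:],  [2:1,1] ×4,  [2:1,1,1] ×4,  [2:1,1,1,1] ×2,  [2:1,1,1,2],  [2:1,1,2,2] ×3,  [2:1,2,2],  [2:1,2,2,2],  [3:] ×2,  [3:2],  [4:1] ×2,  [5:1] ×2 }


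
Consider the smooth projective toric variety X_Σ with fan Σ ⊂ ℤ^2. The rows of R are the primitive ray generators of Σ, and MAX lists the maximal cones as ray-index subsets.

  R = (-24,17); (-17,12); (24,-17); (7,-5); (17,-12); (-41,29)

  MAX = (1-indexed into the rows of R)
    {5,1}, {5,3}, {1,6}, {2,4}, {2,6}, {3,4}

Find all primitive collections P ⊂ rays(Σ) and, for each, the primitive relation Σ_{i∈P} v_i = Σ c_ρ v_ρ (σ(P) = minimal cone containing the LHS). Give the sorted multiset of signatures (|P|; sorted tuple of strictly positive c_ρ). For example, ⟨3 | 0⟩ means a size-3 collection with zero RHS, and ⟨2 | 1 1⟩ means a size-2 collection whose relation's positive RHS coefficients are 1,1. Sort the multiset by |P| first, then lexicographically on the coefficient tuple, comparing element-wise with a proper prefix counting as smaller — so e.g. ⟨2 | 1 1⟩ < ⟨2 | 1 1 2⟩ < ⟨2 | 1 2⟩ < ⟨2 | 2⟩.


Δ(Σ) — 6 vertices, 9 min non-faces:

  P={1,3}:  v_{1} + v_{3} = 0  ⟹  sig = ⟨2 | 0⟩
  P={2,5}:  v_{2} + v_{5} = 0  ⟹  sig = ⟨2 | 0⟩
  P={1,2}:  v_{1} + v_{2} = v_{6}  ⟹  sig = ⟨2 | 1⟩
  P={1,4}:  v_{1} + v_{4} = v_{2}  ⟹  sig = ⟨2 | 1⟩
  P={2,3}:  v_{2} + v_{3} = v_{4}  ⟹  sig = ⟨2 | 1⟩
  P={3,6}:  v_{3} + v_{6} = v_{2}  ⟹  sig = ⟨2 | 1⟩
  P={4,5}:  v_{4} + v_{5} = v_{3}  ⟹  sig = ⟨2 | 1⟩
  P={5,6}:  v_{5} + v_{6} = v_{1}  ⟹  sig = ⟨2 | 1⟩
  P={4,6}:  v_{4} + v_{6} = 2·v_{2}  ⟹  sig = ⟨2 | 2⟩

so the primitive-relation signature multiset is
{ ⟨2 | 0⟩ ×2,  ⟨2 | 1⟩ ×6,  ⟨2 | 2⟩ }


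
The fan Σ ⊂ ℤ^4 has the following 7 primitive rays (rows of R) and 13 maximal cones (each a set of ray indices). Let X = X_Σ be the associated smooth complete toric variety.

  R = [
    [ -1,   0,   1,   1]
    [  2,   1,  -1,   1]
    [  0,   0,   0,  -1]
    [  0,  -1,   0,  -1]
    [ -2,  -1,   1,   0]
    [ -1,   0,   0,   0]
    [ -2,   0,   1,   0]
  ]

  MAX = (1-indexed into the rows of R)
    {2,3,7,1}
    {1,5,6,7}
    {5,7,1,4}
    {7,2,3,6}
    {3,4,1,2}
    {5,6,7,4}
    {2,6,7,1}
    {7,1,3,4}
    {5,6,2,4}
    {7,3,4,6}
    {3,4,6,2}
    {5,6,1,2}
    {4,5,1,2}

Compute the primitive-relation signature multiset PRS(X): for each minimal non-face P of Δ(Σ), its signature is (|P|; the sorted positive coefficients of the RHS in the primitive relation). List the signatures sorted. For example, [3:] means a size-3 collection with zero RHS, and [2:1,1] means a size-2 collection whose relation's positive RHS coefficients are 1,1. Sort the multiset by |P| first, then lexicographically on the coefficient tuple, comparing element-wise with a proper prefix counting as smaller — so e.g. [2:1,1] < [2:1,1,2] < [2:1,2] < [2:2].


5 collections generate NE(X_Σ); each relation:

  {3,5}:  v_{3} + v_{5} = v_{4} + v_{7}  so sig = [2:1,1]
  {2,4,7}:  v_{2} + v_{4} + v_{7} = 0  so sig = [3:]
  {1,3,6}:  v_{1} + v_{3} + v_{6} = v_{7}  so sig = [3:1]
  {1,4,6}:  v_{1} + v_{4} + v_{6} = v_{5}  so sig = [3:1]
  {2,5,7}:  v_{2} + v_{5} + v_{7} = v_{1} + v_{6}  so sig = [3:1,1]

Sorted signature multiset PRS(X):
    [2:1,1]
    [3:]
    [3:1]
    [3:1]
    [3:1,1]


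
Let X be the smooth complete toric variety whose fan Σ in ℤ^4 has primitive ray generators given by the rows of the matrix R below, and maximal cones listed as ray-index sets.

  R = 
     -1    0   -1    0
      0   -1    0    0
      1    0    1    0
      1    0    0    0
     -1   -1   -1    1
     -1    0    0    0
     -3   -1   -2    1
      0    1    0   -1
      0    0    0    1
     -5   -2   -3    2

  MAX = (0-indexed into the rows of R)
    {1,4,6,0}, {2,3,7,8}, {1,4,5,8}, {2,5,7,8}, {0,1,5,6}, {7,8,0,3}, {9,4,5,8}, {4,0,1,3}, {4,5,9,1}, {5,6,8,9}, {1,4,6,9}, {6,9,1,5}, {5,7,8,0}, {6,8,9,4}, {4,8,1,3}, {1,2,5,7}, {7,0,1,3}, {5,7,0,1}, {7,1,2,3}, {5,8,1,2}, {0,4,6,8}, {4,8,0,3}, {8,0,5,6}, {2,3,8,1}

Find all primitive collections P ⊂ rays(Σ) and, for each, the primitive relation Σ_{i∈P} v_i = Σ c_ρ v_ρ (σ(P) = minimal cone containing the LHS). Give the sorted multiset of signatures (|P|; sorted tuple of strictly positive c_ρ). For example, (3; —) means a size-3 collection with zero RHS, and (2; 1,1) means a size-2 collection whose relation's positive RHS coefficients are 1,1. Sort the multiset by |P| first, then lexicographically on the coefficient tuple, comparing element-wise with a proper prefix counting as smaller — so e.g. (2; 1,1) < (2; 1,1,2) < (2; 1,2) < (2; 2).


The 17 primitive collections of Σ (r=10, n=4):

  {0,2}:  v_{0} + v_{2} = 0  so sig = (2; —)
  {3,5}:  v_{3} + v_{5} = 0  so sig = (2; —)
  {4,7}:  v_{4} + v_{7} = v_{0}  so sig = (2; 1)
  {2,4}:  v_{2} + v_{4} = v_{1} + v_{8}  so sig = (2; 1,1)
  {2,6}:  v_{2} + v_{6} = v_{4} + v_{5}  so sig = (2; 1,1)
  {3,6}:  v_{3} + v_{6} = v_{0} + v_{4}  so sig = (2; 1,1)
  {3,9}:  v_{3} + v_{9} = v_{4} + v_{6}  so sig = (2; 1,1)
  {7,9}:  v_{7} + v_{9} = v_{0} + v_{5} + v_{6}  so sig = (2; 1,1,1)
  {6,7}:  v_{6} + v_{7} = 2·v_{0} + v_{5}  so sig = (2; 1,2)
  {0,9}:  v_{0} + v_{9} = 2·v_{6}  so sig = (2; 2)
  {2,9}:  v_{2} + v_{9} = 2·v_{4} + 2·v_{5}  so sig = (2; 2,2)
  {1,7,8}:  v_{1} + v_{7} + v_{8} = 0  so sig = (3; —)
  {0,1,8}:  v_{0} + v_{1} + v_{8} = v_{4}  so sig = (3; 1)
  {0,4,5}:  v_{0} + v_{4} + v_{5} = v_{6}  so sig = (3; 1)
  {4,5,6}:  v_{4} + v_{5} + v_{6} = v_{9}  so sig = (3; 1)
  {1,6,8}:  v_{1} + v_{6} + v_{8} = 2·v_{4} + v_{5}  so sig = (3; 1,2)
  {1,8,9}:  v_{1} + v_{8} + v_{9} = 3·v_{4} + 2·v_{5}  so sig = (3; 2,3)

Hence PRS(X_Σ) =
    (2; —)
    (2; —)
    (2; 1)
    (2; 1,1)
    (2; 1,1)
    (2; 1,1)
    (2; 1,1)
    (2; 1,1,1)
    (2; 1,2)
    (2; 2)
    (2; 2,2)
    (3; —)
    (3; 1)
    (3; 1)
    (3; 1)
    (3; 1,2)
    (3; 2,3)


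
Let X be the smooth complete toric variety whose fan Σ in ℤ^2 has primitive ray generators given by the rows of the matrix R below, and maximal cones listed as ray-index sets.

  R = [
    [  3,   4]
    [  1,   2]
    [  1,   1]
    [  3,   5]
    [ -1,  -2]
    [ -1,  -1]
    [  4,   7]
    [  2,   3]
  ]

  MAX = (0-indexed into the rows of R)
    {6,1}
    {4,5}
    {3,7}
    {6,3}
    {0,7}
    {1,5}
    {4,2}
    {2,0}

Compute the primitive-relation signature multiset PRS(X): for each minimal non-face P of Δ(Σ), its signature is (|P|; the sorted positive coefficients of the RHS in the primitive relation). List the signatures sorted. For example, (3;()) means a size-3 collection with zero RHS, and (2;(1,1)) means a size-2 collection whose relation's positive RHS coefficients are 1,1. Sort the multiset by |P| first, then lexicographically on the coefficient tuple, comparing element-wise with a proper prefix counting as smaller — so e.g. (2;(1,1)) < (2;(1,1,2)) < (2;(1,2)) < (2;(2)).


20 collections generate NE(X_Σ); each relation:

  {1,4}:  v_{1} + v_{4} = 0  →  sig = (2;())
  {2,5}:  v_{2} + v_{5} = 0  →  sig = (2;())
  {0,5}:  v_{0} + v_{5} = v_{7}  →  sig = (2;(1))
  {1,2}:  v_{1} + v_{2} = v_{7}  →  sig = (2;(1))
  {1,3}:  v_{1} + v_{3} = v_{6}  →  sig = (2;(1))
  {1,7}:  v_{1} + v_{7} = v_{3}  →  sig = (2;(1))
  {2,7}:  v_{2} + v_{7} = v_{0}  →  sig = (2;(1))
  {3,4}:  v_{3} + v_{4} = v_{7}  →  sig = (2;(1))
  {4,6}:  v_{4} + v_{6} = v_{3}  →  sig = (2;(1))
  {4,7}:  v_{4} + v_{7} = v_{2}  →  sig = (2;(1))
  {5,7}:  v_{5} + v_{7} = v_{1}  →  sig = (2;(1))
  {2,6}:  v_{2} + v_{6} = v_{3} + v_{7}  →  sig = (2;(1,1))
  {0,6}:  v_{0} + v_{6} = v_{3} + 2·v_{7}  →  sig = (2;(1,2))
  {0,1}:  v_{0} + v_{1} = 2·v_{7}  →  sig = (2;(2))
  {0,4}:  v_{0} + v_{4} = 2·v_{2}  →  sig = (2;(2))
  {2,3}:  v_{2} + v_{3} = 2·v_{7}  →  sig = (2;(2))
  {3,5}:  v_{3} + v_{5} = 2·v_{1}  →  sig = (2;(2))
  {6,7}:  v_{6} + v_{7} = 2·v_{3}  →  sig = (2;(2))
  {0,3}:  v_{0} + v_{3} = 3·v_{7}  →  sig = (2;(3))
  {5,6}:  v_{5} + v_{6} = 3·v_{1}  →  sig = (2;(3))

Hence PRS(X_Σ) =
    (2;())
    (2;())
    (2;(1))
    (2;(1))
    (2;(1))
    (2;(1))
    (2;(1))
    (2;(1))
    (2;(1))
    (2;(1))
    (2;(1))
    (2;(1,1))
    (2;(1,2))
    (2;(2))
    (2;(2))
    (2;(2))
    (2;(2))
    (2;(2))
    (2;(3))
    (2;(3))


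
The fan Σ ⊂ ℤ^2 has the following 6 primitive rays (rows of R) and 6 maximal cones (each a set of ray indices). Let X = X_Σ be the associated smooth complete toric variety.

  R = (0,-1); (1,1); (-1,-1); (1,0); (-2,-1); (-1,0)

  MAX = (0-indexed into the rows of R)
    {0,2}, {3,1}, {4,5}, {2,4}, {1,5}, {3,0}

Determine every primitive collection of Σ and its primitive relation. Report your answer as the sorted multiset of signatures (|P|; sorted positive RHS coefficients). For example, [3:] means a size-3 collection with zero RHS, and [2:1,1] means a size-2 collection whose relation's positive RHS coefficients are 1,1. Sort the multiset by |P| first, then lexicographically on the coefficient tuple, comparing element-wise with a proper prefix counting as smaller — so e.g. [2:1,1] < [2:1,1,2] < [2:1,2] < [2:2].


|primitive collections| = 9. Relations:

  {1,2}:  v_{1} + v_{2} = 0 ; sig = [2:]
  {3,5}:  v_{3} + v_{5} = 0 ; sig = [2:]
  {0,1}:  v_{0} + v_{1} = v_{3} ; sig = [2:1]
  {0,5}:  v_{0} + v_{5} = v_{2} ; sig = [2:1]
  {1,4}:  v_{1} + v_{4} = v_{5} ; sig = [2:1]
  {2,3}:  v_{2} + v_{3} = v_{0} ; sig = [2:1]
  {2,5}:  v_{2} + v_{5} = v_{4} ; sig = [2:1]
  {3,4}:  v_{3} + v_{4} = v_{2} ; sig = [2:1]
  {0,4}:  v_{0} + v_{4} = 2·v_{2} ; sig = [2:2]

Sorted signature multiset PRS(X):
{ [2:] ×2,  [2:1] ×6,  [2:2] }


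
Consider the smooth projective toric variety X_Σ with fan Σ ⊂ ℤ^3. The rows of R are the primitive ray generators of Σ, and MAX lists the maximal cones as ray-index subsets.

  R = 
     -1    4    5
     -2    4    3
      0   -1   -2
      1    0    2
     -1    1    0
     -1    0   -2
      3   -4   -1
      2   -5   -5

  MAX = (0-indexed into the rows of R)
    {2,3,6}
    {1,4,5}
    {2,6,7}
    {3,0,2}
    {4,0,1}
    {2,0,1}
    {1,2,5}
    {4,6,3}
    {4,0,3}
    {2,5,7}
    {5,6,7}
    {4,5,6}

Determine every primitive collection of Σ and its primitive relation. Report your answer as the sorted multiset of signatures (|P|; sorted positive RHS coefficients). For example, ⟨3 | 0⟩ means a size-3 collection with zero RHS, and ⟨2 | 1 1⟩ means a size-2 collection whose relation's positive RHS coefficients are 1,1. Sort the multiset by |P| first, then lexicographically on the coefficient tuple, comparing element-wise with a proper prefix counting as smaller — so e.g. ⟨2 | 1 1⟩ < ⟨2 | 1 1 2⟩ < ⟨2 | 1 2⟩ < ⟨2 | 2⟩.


11 collections generate NE(X_Σ); each relation:

  P={3,5}:  v_{3} + v_{5} = 0 — sig = ⟨2 | 0⟩
  P={0,5}:  v_{0} + v_{5} = v_{1} — sig = ⟨2 | 1⟩
  P={1,3}:  v_{1} + v_{3} = v_{0} — sig = ⟨2 | 1⟩
  P={1,6}:  v_{1} + v_{6} = v_{3} — sig = ⟨2 | 1⟩
  P={1,7}:  v_{1} + v_{7} = v_{2} — sig = ⟨2 | 1⟩
  P={2,4}:  v_{2} + v_{4} = v_{5} — sig = ⟨2 | 1⟩
  P={0,7}:  v_{0} + v_{7} = v_{2} + v_{3} — sig = ⟨2 | 1 1⟩
  P={3,7}:  v_{3} + v_{7} = v_{2} + v_{6} — sig = ⟨2 | 1 1⟩
  P={4,7}:  v_{4} + v_{7} = 2·v_{5} + v_{6} — sig = ⟨2 | 1 2⟩
  P={0,6}:  v_{0} + v_{6} = 2·v_{3} — sig = ⟨2 | 2⟩
  P={2,5,6}:  v_{2} + v_{5} + v_{6} = v_{7} — sig = ⟨3 | 1⟩

Sorted signature multiset PRS(X):
    |P|=2: 10 collections, coeffs (), (1), (1), (1), (1), (1), (1,1), (1,1), (1,2), (2)
    |P|=3: 1 collection, coeffs (1)


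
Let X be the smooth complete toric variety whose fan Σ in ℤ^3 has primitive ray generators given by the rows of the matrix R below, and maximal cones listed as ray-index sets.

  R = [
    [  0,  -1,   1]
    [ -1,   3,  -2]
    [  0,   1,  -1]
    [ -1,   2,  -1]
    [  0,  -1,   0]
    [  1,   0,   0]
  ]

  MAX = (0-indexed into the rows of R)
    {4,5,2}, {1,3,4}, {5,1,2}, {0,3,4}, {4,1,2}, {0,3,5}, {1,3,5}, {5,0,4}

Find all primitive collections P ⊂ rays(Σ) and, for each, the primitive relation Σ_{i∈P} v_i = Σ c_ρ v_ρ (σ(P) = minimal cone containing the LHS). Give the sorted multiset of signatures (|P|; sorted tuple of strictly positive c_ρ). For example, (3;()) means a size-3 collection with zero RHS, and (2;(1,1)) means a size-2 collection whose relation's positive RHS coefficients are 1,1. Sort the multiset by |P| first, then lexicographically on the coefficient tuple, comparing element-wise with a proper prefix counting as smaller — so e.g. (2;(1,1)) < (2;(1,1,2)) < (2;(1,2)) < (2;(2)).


|primitive collections| = 5. Relations:

  P={0,2}:  v_{0} + v_{2} = 0 — sig = (2;())
  P={0,1}:  v_{0} + v_{1} = v_{3} — sig = (2;(1))
  P={2,3}:  v_{2} + v_{3} = v_{1} — sig = (2;(1))
  P={3,4,5}:  v_{3} + v_{4} + v_{5} = v_{2} — sig = (3;(1))
  P={1,4,5}:  v_{1} + v_{4} + v_{5} = 2·v_{2} — sig = (3;(2))

Hence PRS(X_Σ) =
    |P|=2: 3 collections, coeffs (), (1), (1)
    |P|=3: 2 collections, coeffs (1), (2)


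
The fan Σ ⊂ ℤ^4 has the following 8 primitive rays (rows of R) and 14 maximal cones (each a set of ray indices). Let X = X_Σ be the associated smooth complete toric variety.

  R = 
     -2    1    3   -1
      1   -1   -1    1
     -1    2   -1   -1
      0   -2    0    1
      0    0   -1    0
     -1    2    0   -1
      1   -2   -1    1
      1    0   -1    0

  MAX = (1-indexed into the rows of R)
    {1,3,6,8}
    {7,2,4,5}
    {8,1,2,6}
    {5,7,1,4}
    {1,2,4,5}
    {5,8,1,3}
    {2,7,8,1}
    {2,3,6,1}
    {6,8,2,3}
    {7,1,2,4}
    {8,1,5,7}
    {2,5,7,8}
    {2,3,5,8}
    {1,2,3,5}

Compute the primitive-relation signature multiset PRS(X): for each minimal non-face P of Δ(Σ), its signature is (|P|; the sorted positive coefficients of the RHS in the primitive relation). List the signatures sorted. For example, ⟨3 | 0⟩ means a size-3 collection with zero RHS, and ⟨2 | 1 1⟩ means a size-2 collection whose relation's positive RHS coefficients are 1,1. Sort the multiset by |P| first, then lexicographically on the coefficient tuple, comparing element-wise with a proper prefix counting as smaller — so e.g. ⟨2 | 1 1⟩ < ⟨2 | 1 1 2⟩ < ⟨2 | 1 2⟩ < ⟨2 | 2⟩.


9 minimal non-faces of Δ(Σ) (on 8 rays):

  P={4,8}:  v_{4} + v_{8} = v_{7}  ⇒ sig = ⟨2 | 1⟩
  P={5,6}:  v_{5} + v_{6} = v_{3}  ⇒ sig = ⟨2 | 1⟩
  P={6,7}:  v_{6} + v_{7} = v_{5}  ⇒ sig = ⟨2 | 1⟩
  P={4,6}:  v_{4} + v_{6} = v_{1} + v_{2} + 2·v_{5}  ⇒ sig = ⟨2 | 1 1 2⟩
  P={3,4}:  v_{3} + v_{4} = v_{1} + v_{2} + 3·v_{5}  ⇒ sig = ⟨2 | 1 1 3⟩
  P={3,7}:  v_{3} + v_{7} = 2·v_{5}  ⇒ sig = ⟨2 | 2⟩
  P={1,2,5,8}:  v_{1} + v_{2} + v_{5} + v_{8} = 0  ⇒ sig = ⟨4 | 0⟩
  P={1,2,3,8}:  v_{1} + v_{2} + v_{3} + v_{8} = v_{6}  ⇒ sig = ⟨4 | 1⟩
  P={1,2,5,7}:  v_{1} + v_{2} + v_{5} + v_{7} = v_{4}  ⇒ sig = ⟨4 | 1⟩

Hence PRS(X_Σ) =
    ⟨2 | 1⟩
    ⟨2 | 1⟩
    ⟨2 | 1⟩
    ⟨2 | 1 1 2⟩
    ⟨2 | 1 1 3⟩
    ⟨2 | 2⟩
    ⟨4 | 0⟩
    ⟨4 | 1⟩
    ⟨4 | 1⟩


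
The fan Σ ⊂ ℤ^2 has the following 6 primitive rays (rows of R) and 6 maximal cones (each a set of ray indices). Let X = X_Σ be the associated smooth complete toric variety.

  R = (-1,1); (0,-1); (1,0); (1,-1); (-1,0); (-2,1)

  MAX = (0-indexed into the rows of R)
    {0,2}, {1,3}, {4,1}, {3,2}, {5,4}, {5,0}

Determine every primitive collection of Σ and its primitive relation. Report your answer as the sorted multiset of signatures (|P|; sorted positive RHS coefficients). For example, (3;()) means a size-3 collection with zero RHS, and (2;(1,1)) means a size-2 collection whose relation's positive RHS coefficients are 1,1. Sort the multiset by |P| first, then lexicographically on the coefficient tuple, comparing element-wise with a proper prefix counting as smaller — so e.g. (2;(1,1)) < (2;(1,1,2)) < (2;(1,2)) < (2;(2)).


Primitive collections (9):

  P = {0,3}:  v_{0} + v_{3} = 0  so sig = (2;())
  P = {2,4}:  v_{2} + v_{4} = 0  so sig = (2;())
  P = {0,1}:  v_{0} + v_{1} = v_{4}  so sig = (2;(1))
  P = {0,4}:  v_{0} + v_{4} = v_{5}  so sig = (2;(1))
  P = {1,2}:  v_{1} + v_{2} = v_{3}  so sig = (2;(1))
  P = {2,5}:  v_{2} + v_{5} = v_{0}  so sig = (2;(1))
  P = {3,4}:  v_{3} + v_{4} = v_{1}  so sig = (2;(1))
  P = {3,5}:  v_{3} + v_{5} = v_{4}  so sig = (2;(1))
  P = {1,5}:  v_{1} + v_{5} = 2·v_{4}  so sig = (2;(2))

Sorted signature multiset PRS(X):
{ (2;()) ×2,  (2;(1)) ×6,  (2;(2)) }


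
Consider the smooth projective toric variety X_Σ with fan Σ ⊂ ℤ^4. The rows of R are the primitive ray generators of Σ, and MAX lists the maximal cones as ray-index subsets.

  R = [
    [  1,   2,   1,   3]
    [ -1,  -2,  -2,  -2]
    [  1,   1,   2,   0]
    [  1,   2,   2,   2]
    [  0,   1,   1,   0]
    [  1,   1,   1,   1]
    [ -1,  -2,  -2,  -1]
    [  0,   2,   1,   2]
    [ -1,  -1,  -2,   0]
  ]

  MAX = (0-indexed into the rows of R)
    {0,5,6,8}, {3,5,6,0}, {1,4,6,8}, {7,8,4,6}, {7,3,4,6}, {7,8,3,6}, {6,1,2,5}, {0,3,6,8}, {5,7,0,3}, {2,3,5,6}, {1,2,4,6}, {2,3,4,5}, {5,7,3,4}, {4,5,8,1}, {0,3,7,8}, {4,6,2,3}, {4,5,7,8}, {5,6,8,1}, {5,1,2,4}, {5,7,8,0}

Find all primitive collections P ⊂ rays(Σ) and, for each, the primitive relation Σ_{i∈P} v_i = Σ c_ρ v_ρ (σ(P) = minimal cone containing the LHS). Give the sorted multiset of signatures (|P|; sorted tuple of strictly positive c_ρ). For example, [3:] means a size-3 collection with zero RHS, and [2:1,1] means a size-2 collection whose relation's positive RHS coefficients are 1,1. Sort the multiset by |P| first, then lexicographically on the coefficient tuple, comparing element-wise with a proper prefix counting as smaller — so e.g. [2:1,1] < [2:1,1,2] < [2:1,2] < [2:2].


The 12 primitive collections of Σ (r=9, n=4):

  P = {1,3}:  v_{1} + v_{3} = 0  ⇒ sig = [2:]
  P = {2,8}:  v_{2} + v_{8} = 0  ⇒ sig = [2:]
  P = {0,1}:  v_{0} + v_{1} = v_{5} + v_{8}  ⇒ sig = [2:1,1]
  P = {0,2}:  v_{0} + v_{2} = v_{3} + v_{5}  ⇒ sig = [2:1,1]
  P = {0,4}:  v_{0} + v_{4} = v_{5} + v_{7}  ⇒ sig = [2:1,1]
  P = {1,7}:  v_{1} + v_{7} = v_{4} + v_{8}  ⇒ sig = [2:1,1]
  P = {2,7}:  v_{2} + v_{7} = v_{3} + v_{4}  ⇒ sig = [2:1,1]
  P = {4,5,6}:  v_{4} + v_{5} + v_{6} = 0  ⇒ sig = [3:]
  P = {3,4,8}:  v_{3} + v_{4} + v_{8} = v_{7}  ⇒ sig = [3:1]
  P = {3,5,8}:  v_{3} + v_{5} + v_{8} = v_{0}  ⇒ sig = [3:1]
  P = {5,6,7}:  v_{5} + v_{6} + v_{7} = v_{3} + v_{8}  ⇒ sig = [3:1,1]
  P = {0,6,7}:  v_{0} + v_{6} + v_{7} = 2·v_{3} + 2·v_{8}  ⇒ sig = [3:2,2]

Hence PRS(X_Σ) =
    |P|=2: 7 collections, coeffs (), (), (1,1), (1,1), (1,1), (1,1), (1,1)
    |P|=3: 5 collections, coeffs (), (1), (1), (1,1), (2,2)


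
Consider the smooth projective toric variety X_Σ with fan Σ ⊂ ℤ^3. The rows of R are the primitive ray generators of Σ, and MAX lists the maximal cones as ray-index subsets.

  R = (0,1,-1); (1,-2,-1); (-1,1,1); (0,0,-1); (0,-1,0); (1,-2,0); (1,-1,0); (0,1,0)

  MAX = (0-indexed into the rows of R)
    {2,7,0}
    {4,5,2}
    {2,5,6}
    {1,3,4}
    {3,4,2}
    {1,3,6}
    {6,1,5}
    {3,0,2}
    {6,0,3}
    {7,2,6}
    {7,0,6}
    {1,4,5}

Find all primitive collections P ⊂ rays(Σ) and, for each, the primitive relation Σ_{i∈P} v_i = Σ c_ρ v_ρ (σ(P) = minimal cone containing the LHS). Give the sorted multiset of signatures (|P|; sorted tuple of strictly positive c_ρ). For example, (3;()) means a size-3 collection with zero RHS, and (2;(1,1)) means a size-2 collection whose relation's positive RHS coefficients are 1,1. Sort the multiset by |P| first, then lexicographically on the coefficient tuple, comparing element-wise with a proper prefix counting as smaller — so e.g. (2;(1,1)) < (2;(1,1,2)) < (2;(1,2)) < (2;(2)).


12 collections generate NE(X_Σ); each relation:

  • {4,7}:  v_{4} + v_{7} = 0 ; sig = (2;())
  • {0,4}:  v_{0} + v_{4} = v_{3} ; sig = (2;(1))
  • {1,2}:  v_{1} + v_{2} = v_{4} ; sig = (2;(1))
  • {3,5}:  v_{3} + v_{5} = v_{1} ; sig = (2;(1))
  • {3,7}:  v_{3} + v_{7} = v_{0} ; sig = (2;(1))
  • {4,6}:  v_{4} + v_{6} = v_{5} ; sig = (2;(1))
  • {5,7}:  v_{5} + v_{7} = v_{6} ; sig = (2;(1))
  • {0,5}:  v_{0} + v_{5} = v_{3} + v_{6} ; sig = (2;(1,1))
  • {1,7}:  v_{1} + v_{7} = v_{3} + v_{6} ; sig = (2;(1,1))
  • {0,1}:  v_{0} + v_{1} = 2·v_{3} + v_{6} ; sig = (2;(1,2))
  • {2,3,6}:  v_{2} + v_{3} + v_{6} = 0 ; sig = (3;())
  • {0,2,6}:  v_{0} + v_{2} + v_{6} = v_{7} ; sig = (3;(1))

Hence PRS(X_Σ) =
[(2;()), (2;(1)), (2;(1)), (2;(1)), (2;(1)), (2;(1)), (2;(1)), (2;(1,1)), (2;(1,1)), (2;(1,2)), (3;()), (3;(1))]


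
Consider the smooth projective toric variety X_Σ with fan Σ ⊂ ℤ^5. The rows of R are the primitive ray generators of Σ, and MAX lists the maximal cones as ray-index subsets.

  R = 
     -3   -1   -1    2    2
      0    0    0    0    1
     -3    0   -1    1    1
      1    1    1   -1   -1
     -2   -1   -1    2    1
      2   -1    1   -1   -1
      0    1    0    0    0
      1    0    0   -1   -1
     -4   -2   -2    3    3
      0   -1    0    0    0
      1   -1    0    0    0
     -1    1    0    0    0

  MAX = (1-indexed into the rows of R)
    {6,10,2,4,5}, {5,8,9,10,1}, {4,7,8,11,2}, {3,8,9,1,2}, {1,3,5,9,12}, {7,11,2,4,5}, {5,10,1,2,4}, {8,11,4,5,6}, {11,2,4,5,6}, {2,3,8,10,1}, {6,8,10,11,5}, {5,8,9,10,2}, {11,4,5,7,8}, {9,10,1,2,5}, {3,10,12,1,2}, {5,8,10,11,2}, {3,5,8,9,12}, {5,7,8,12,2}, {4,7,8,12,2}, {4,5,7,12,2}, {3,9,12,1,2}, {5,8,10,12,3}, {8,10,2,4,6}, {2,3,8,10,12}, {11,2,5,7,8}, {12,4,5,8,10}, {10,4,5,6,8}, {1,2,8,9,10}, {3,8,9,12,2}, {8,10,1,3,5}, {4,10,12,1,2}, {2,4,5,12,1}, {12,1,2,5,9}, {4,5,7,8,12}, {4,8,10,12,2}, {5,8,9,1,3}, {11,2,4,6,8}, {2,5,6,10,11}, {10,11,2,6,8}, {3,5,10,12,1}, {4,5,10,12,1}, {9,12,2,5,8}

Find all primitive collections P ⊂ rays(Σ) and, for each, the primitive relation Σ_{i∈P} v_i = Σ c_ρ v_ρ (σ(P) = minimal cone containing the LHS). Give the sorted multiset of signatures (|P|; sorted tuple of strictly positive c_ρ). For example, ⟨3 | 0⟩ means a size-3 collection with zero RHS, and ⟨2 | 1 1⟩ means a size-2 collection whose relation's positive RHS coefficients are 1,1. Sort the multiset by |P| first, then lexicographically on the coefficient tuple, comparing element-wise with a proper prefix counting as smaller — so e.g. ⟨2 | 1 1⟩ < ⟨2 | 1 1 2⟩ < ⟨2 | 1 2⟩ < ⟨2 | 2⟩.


Primitive collections (25):

  {7,10}:  v_{7} + v_{10} = 0  ⇒ sig = ⟨2 | 0⟩
  {11,12}:  v_{11} + v_{12} = 0  ⇒ sig = ⟨2 | 0⟩
  {4,9}:  v_{4} + v_{9} = v_{1}  ⇒ sig = ⟨2 | 1⟩
  {3,11}:  v_{3} + v_{11} = v_{1} + v_{8}  ⇒ sig = ⟨2 | 1 1⟩
  {6,7}:  v_{6} + v_{7} = v_{4} + v_{11}  ⇒ sig = ⟨2 | 1 1⟩
  {6,12}:  v_{6} + v_{12} = v_{4} + v_{10}  ⇒ sig = ⟨2 | 1 1⟩
  {1,7}:  v_{1} + v_{7} = v_{2} + v_{5} + v_{12}  ⇒ sig = ⟨2 | 1 1 1⟩
  {1,11}:  v_{1} + v_{11} = v_{2} + v_{5} + v_{10}  ⇒ sig = ⟨2 | 1 1 1⟩
  {1,6}:  v_{1} + v_{6} = v_{2} + v_{4} + v_{5} + 2·v_{10}  ⇒ sig = ⟨2 | 1 1 1 2⟩
  {3,7}:  v_{3} + v_{7} = v_{2} + v_{5} + v_{8} + 2·v_{12}  ⇒ sig = ⟨2 | 1 1 1 2⟩
  {6,9}:  v_{6} + v_{9} = v_{2} + v_{5} + 2·v_{10}  ⇒ sig = ⟨2 | 1 1 2⟩
  {7,9}:  v_{7} + v_{9} = 2·v_{2} + 2·v_{5} + v_{8} + v_{12}  ⇒ sig = ⟨2 | 1 1 2 2⟩
  {9,11}:  v_{9} + v_{11} = 2·v_{2} + 2·v_{5} + v_{8} + v_{10}  ⇒ sig = ⟨2 | 1 1 2 2⟩
  {3,4}:  v_{3} + v_{4} = v_{10} + 2·v_{12}  ⇒ sig = ⟨2 | 1 2⟩
  {3,6}:  v_{3} + v_{6} = 2·v_{10} + v_{12}  ⇒ sig = ⟨2 | 1 2⟩
  {1,8,12}:  v_{1} + v_{8} + v_{12} = v_{3}  ⇒ sig = ⟨3 | 1⟩
  {4,10,11}:  v_{4} + v_{10} + v_{11} = v_{6}  ⇒ sig = ⟨3 | 1⟩
  {1,4,8}:  v_{1} + v_{4} + v_{8} = v_{10} + v_{12}  ⇒ sig = ⟨3 | 1 1⟩
  {2,3,5}:  v_{2} + v_{3} + v_{5} = v_{9} + v_{12}  ⇒ sig = ⟨3 | 1 1⟩
  {9,10,12}:  v_{9} + v_{10} + v_{12} = 2·v_{1} + v_{8}  ⇒ sig = ⟨3 | 1 2⟩
  {3,9,10}:  v_{3} + v_{9} + v_{10} = 3·v_{1} + 2·v_{8}  ⇒ sig = ⟨3 | 2 3⟩
  {2,4,5,8}:  v_{2} + v_{4} + v_{5} + v_{8} = 0  ⇒ sig = ⟨4 | 0⟩
  {1,2,5,8}:  v_{1} + v_{2} + v_{5} + v_{8} = v_{9}  ⇒ sig = ⟨4 | 1⟩
  {2,5,10,12}:  v_{2} + v_{5} + v_{10} + v_{12} = v_{1}  ⇒ sig = ⟨4 | 1⟩
  {2,5,6,8}:  v_{2} + v_{5} + v_{6} + v_{8} = v_{10} + v_{11}  ⇒ sig = ⟨4 | 1 1⟩

Signatures (|P|; sorted positive RHS coefficients), sorted:
[⟨2 | 0⟩, ⟨2 | 0⟩, ⟨2 | 1⟩, ⟨2 | 1 1⟩, ⟨2 | 1 1⟩, ⟨2 | 1 1⟩, ⟨2 | 1 1 1⟩, ⟨2 | 1 1 1⟩, ⟨2 | 1 1 1 2⟩, ⟨2 | 1 1 1 2⟩, ⟨2 | 1 1 2⟩, ⟨2 | 1 1 2 2⟩, ⟨2 | 1 1 2 2⟩, ⟨2 | 1 2⟩, ⟨2 | 1 2⟩, ⟨3 | 1⟩, ⟨3 | 1⟩, ⟨3 | 1 1⟩, ⟨3 | 1 1⟩, ⟨3 | 1 2⟩, ⟨3 | 2 3⟩, ⟨4 | 0⟩, ⟨4 | 1⟩, ⟨4 | 1⟩, ⟨4 | 1 1⟩]


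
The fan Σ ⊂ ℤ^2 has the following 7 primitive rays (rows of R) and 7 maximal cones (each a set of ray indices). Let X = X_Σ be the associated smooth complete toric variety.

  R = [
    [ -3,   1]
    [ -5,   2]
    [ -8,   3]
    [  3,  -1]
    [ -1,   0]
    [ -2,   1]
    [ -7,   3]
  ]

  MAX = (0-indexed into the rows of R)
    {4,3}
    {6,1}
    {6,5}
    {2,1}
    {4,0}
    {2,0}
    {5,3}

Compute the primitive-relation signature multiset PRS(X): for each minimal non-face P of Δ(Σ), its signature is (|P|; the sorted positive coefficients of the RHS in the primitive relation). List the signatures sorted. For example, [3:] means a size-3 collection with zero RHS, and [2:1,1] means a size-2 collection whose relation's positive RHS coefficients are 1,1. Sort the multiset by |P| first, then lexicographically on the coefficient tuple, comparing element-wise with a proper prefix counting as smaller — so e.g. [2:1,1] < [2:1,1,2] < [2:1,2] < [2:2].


Primitive collections (14):

  P = {0,3}:  v_{0} + v_{3} = 0  ⇒ sig = [2:]
  P = {0,1}:  v_{0} + v_{1} = v_{2}  ⇒ sig = [2:1]
  P = {0,5}:  v_{0} + v_{5} = v_{1}  ⇒ sig = [2:1]
  P = {1,3}:  v_{1} + v_{3} = v_{5}  ⇒ sig = [2:1]
  P = {1,5}:  v_{1} + v_{5} = v_{6}  ⇒ sig = [2:1]
  P = {2,3}:  v_{2} + v_{3} = v_{1}  ⇒ sig = [2:1]
  P = {4,5}:  v_{4} + v_{5} = v_{0}  ⇒ sig = [2:1]
  P = {4,6}:  v_{4} + v_{6} = v_{2}  ⇒ sig = [2:1]
  P = {0,6}:  v_{0} + v_{6} = 2·v_{1}  ⇒ sig = [2:2]
  P = {1,4}:  v_{1} + v_{4} = 2·v_{0}  ⇒ sig = [2:2]
  P = {2,5}:  v_{2} + v_{5} = 2·v_{1}  ⇒ sig = [2:2]
  P = {3,6}:  v_{3} + v_{6} = 2·v_{5}  ⇒ sig = [2:2]
  P = {2,4}:  v_{2} + v_{4} = 3·v_{0}  ⇒ sig = [2:3]
  P = {2,6}:  v_{2} + v_{6} = 3·v_{1}  ⇒ sig = [2:3]

Hence PRS(X_Σ) =
    [2:]
    [2:1]
    [2:1]
    [2:1]
    [2:1]
    [2:1]
    [2:1]
    [2:1]
    [2:2]
    [2:2]
    [2:2]
    [2:2]
    [2:3]
    [2:3]


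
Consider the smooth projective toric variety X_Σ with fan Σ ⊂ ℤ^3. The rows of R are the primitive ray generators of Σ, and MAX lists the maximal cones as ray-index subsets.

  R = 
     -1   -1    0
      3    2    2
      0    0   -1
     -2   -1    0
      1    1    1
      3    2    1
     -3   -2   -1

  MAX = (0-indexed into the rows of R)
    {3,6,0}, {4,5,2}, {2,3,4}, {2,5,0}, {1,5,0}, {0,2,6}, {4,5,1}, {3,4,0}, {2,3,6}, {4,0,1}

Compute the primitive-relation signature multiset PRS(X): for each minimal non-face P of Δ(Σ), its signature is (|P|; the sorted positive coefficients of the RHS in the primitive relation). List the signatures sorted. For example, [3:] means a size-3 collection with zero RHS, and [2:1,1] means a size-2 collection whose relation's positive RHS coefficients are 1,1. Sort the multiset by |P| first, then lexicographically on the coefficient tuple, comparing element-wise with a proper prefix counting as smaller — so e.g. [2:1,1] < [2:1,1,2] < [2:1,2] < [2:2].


Σ has 9 primitive collections:

  P = {5,6}:  v_{5} + v_{6} = 0  so sig = [2:]
  P = {1,2}:  v_{1} + v_{2} = v_{5}  so sig = [2:1]
  P = {3,5}:  v_{3} + v_{5} = v_{4}  so sig = [2:1]
  P = {4,6}:  v_{4} + v_{6} = v_{3}  so sig = [2:1]
  P = {1,6}:  v_{1} + v_{6} = v_{0} + v_{4}  so sig = [2:1,1]
  P = {1,3}:  v_{1} + v_{3} = v_{0} + 2·v_{4}  so sig = [2:1,2]
  P = {0,2,4}:  v_{0} + v_{2} + v_{4} = 0  so sig = [3:]
  P = {0,2,3}:  v_{0} + v_{2} + v_{3} = v_{6}  so sig = [3:1]
  P = {0,4,5}:  v_{0} + v_{4} + v_{5} = v_{1}  so sig = [3:1]

Hence PRS(X_Σ) =
    |P|=2: 6 collections, coeffs (), (1), (1), (1), (1,1), (1,2)
    |P|=3: 3 collections, coeffs (), (1), (1)


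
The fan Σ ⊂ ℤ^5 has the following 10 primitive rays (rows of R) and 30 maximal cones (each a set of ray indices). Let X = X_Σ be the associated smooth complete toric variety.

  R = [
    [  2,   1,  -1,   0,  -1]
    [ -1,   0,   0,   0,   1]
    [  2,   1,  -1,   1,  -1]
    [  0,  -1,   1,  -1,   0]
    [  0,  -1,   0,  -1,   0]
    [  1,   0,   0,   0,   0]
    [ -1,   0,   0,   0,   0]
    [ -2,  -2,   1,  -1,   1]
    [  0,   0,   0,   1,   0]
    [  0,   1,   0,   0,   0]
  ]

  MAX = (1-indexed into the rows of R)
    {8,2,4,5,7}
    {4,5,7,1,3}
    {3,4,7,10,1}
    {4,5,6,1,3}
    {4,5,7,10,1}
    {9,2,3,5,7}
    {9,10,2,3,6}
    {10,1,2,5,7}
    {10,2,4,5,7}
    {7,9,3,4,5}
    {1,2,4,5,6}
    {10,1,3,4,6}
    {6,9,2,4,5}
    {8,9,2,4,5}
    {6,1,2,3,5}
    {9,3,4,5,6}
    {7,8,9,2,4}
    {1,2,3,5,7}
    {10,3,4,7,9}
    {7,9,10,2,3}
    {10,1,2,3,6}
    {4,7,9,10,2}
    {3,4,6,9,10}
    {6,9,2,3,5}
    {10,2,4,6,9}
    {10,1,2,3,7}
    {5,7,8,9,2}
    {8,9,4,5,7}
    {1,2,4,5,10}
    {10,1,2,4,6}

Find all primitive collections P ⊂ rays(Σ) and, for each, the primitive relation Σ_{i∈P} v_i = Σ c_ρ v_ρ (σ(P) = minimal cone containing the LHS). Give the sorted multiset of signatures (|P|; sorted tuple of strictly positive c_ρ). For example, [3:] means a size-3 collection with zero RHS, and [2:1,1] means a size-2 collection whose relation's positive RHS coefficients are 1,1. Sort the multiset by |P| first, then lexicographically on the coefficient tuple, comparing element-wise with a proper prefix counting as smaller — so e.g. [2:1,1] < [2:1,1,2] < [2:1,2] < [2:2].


|primitive collections| = 12. Relations:

  P = {6,7}:  v_{6} + v_{7} = 0  ⟹  sig = [2:]
  P = {1,8}:  v_{1} + v_{8} = v_{5}  ⟹  sig = [2:1]
  P = {1,9}:  v_{1} + v_{9} = v_{3}  ⟹  sig = [2:1]
  P = {3,8}:  v_{3} + v_{8} = v_{5} + v_{9}  ⟹  sig = [2:1,1]
  P = {8,10}:  v_{8} + v_{10} = v_{2} + v_{4} + v_{7}  ⟹  sig = [2:1,1,1]
  P = {6,8}:  v_{6} + v_{8} = v_{2} + v_{4} + v_{5} + v_{9}  ⟹  sig = [2:1,1,1,1]
  P = {5,9,10}:  v_{5} + v_{9} + v_{10} = 0  ⟹  sig = [3:]
  P = {2,3,4}:  v_{2} + v_{3} + v_{4} = v_{6}  ⟹  sig = [3:1]
  P = {3,5,10}:  v_{3} + v_{5} + v_{10} = v_{1}  ⟹  sig = [3:1]
  P = {5,6,10}:  v_{5} + v_{6} + v_{10} = v_{1} + v_{2} + v_{4}  ⟹  sig = [3:1,1,1]
  P = {1,2,4,7}:  v_{1} + v_{2} + v_{4} + v_{7} = v_{5} + v_{10}  ⟹  sig = [4:1,1]
  P = {2,4,5,7,9}:  v_{2} + v_{4} + v_{5} + v_{7} + v_{9} = v_{8}  ⟹  sig = [5:1]

Signatures (|P|; sorted positive RHS coefficients), sorted:
{ [2:],  [2:1] ×2,  [2:1,1],  [2:1,1,1],  [2:1,1,1,1],  [3:],  [3:1] ×2,  [3:1,1,1],  [4:1,1],  [5:1] }


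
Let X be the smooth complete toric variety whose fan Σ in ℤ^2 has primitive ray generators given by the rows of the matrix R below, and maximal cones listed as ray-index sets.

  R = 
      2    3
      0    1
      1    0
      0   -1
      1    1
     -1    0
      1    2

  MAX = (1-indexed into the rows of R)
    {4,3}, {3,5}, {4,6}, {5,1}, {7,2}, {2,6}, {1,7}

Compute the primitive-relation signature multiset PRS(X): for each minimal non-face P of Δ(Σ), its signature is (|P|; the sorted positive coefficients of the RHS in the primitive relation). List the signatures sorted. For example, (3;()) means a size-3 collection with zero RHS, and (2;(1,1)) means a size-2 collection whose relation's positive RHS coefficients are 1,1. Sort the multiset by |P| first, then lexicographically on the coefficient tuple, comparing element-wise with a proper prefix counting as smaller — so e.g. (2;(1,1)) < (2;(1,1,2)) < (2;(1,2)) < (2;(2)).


Δ(Σ) — 7 vertices, 14 min non-faces:

  P = {2,4}:  v_{2} + v_{4} = 0  ⟹  sig = (2;())
  P = {3,6}:  v_{3} + v_{6} = 0  ⟹  sig = (2;())
  P = {2,3}:  v_{2} + v_{3} = v_{5}  ⟹  sig = (2;(1))
  P = {2,5}:  v_{2} + v_{5} = v_{7}  ⟹  sig = (2;(1))
  P = {4,5}:  v_{4} + v_{5} = v_{3}  ⟹  sig = (2;(1))
  P = {4,7}:  v_{4} + v_{7} = v_{5}  ⟹  sig = (2;(1))
  P = {5,6}:  v_{5} + v_{6} = v_{2}  ⟹  sig = (2;(1))
  P = {5,7}:  v_{5} + v_{7} = v_{1}  ⟹  sig = (2;(1))
  P = {1,6}:  v_{1} + v_{6} = v_{2} + v_{7}  ⟹  sig = (2;(1,1))
  P = {1,2}:  v_{1} + v_{2} = 2·v_{7}  ⟹  sig = (2;(2))
  P = {1,4}:  v_{1} + v_{4} = 2·v_{5}  ⟹  sig = (2;(2))
  P = {3,7}:  v_{3} + v_{7} = 2·v_{5}  ⟹  sig = (2;(2))
  P = {6,7}:  v_{6} + v_{7} = 2·v_{2}  ⟹  sig = (2;(2))
  P = {1,3}:  v_{1} + v_{3} = 3·v_{5}  ⟹  sig = (2;(3))

Sorted signature multiset PRS(X):
    |P|=2: 14 collections, coeffs (), (), (1), (1), (1), (1), (1), (1), (1,1), (2), (2), (2), (2), (3)
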